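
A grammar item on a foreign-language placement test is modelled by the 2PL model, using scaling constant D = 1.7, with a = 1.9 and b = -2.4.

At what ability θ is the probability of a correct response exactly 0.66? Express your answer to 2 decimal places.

-2.19

P(θ) = 1 / (1 + exp(−D·a(θ − b)))
logit = ln(0.6600/0.3400) = 0.6633
θ = b + logit/(1.7·a) = -2.4 + 0.6633/3.2300 = -2.1946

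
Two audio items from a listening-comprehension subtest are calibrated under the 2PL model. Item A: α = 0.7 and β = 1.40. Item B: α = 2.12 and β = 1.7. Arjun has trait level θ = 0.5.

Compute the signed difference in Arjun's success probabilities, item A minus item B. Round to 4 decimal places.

P(θ) = 1 / (1 + exp(−α(θ − β)))
P_A = 0.3475
P_B = 0.0728
P_A − P_B = 0.2747

0.2747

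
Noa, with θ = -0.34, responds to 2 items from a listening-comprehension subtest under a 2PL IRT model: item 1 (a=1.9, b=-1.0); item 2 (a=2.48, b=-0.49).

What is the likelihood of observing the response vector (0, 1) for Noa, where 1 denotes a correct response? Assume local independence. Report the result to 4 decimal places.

0.1314

P(θ) = 1 / (1 + exp(−a(θ − b)))
P_1 = 1/(1+e^{-1.2540}) = 0.7780
P_2 = 1/(1+e^{-0.3720}) = 0.5919
L = (1−P_1) × P_2 = 0.2220 × 0.5919 = 0.13142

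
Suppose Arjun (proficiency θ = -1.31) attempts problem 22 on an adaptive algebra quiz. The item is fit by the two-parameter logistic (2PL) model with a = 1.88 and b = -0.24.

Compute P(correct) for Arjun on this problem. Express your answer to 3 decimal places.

P(θ) = 1 / (1 + exp(−a(θ − b)))
Exponent: 1.88 × (-1.31 − (-0.24)) = -2.0116
1/(1 + e^{2.0116}) = 0.1180

0.118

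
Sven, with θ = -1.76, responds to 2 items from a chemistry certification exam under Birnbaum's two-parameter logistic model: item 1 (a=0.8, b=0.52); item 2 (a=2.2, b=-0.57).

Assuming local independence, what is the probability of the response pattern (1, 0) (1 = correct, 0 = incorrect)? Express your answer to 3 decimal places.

P(θ) = 1 / (1 + exp(−a(θ − b)))
P_1 = 1/(1+e^{1.8240}) = 0.1390
P_2 = 1/(1+e^{2.6180}) = 0.0680
L = P_1 × (1−P_2) = 0.1390 × 0.9320 = 0.12951

0.130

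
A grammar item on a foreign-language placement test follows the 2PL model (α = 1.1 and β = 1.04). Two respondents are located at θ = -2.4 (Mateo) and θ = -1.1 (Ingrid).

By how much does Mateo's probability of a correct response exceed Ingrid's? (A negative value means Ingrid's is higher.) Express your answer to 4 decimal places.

P(θ) = 1 / (1 + exp(−α(θ − β)))
P(Mateo) = 0.0222  [exponent -3.7840]
P(Ingrid) = 0.0867  [exponent -2.3540]
Difference = 0.0222 − 0.0867 = -0.0645

-0.0645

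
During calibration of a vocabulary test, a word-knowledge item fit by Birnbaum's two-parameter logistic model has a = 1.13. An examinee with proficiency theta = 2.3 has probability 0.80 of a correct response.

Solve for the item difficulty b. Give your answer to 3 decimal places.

P(theta) = 1 / (1 + exp(−a(theta − b)))
logit(0.80) = ln(0.80/0.20) = 1.3863
b = theta − logit/(a) = 2.3 − 1.3863/1.1300 = 1.0732

1.073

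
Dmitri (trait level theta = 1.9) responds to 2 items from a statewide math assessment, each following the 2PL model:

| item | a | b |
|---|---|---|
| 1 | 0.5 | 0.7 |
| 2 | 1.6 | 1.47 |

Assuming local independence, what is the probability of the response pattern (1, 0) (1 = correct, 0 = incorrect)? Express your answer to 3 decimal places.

P(theta) = 1 / (1 + exp(−a(theta − b)))
P_1 = 1/(1+e^{-0.6000}) = 0.6457
P_2 = 1/(1+e^{-0.6880}) = 0.6655
L = P_1 × (1−P_2) = 0.6457 × 0.3345 = 0.21596

0.216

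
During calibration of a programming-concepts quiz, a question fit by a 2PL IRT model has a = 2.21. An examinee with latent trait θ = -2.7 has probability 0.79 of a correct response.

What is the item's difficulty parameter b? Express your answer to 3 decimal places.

P(θ) = 1 / (1 + exp(−a(θ − b)))
logit(0.79) = ln(0.79/0.21) = 1.3249
b = θ − logit/(a) = -2.7 − 1.3249/2.2100 = -3.2995

-3.300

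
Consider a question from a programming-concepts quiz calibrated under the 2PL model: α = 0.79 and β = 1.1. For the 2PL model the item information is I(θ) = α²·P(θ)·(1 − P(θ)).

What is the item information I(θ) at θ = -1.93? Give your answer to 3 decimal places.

0.048

P = 1/(1+e^{2.3937}) = 0.0837
P(1−P) = 0.0837 × 0.9163 = 0.0767
I = α² × P(1−P) = 0.79² × 0.0767 = 0.04784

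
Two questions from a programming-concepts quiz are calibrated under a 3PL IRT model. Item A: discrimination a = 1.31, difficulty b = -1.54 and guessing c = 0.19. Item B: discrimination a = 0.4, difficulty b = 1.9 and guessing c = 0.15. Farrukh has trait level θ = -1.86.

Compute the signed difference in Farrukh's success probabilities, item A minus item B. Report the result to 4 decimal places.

0.2068

P(θ) = c + (1 − c) · 1 / (1 + exp(−a(θ − b)))
P_A = 0.5113
P_B = 0.3046
P_A − P_B = 0.2068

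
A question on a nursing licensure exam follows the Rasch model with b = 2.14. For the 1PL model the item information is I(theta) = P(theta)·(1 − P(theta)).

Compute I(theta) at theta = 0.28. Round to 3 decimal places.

P = 1/(1+e^{1.8600}) = 0.1347
P(1−P) = 0.1347 × 0.8653 = 0.1166
I = P(1−P) = 0.11656

0.117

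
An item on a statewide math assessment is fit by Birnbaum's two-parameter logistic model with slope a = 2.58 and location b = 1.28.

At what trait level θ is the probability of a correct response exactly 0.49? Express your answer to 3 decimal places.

1.264

P(θ) = 1 / (1 + exp(−a(θ − b)))
logit = ln(0.4900/0.5100) = -0.0400
θ = b + logit/(a) = 1.28 + (-0.0400)/2.5800 = 1.2645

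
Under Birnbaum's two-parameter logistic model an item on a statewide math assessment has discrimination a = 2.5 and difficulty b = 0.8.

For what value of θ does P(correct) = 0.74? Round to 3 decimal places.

P(θ) = 1 / (1 + exp(−a(θ − b)))
logit = ln(0.7400/0.2600) = 1.0460
θ = b + logit/(a) = 0.8 + 1.0460/2.5000 = 1.2184

1.218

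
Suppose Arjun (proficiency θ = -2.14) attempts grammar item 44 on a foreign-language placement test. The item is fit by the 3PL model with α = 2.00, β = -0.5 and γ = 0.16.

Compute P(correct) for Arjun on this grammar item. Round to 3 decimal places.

0.190

P(θ) = γ + (1 − γ) · 1 / (1 + exp(−α(θ − β)))
Exponent: 2.00 × (-2.14 − (-0.5)) = -3.2800
1/(1 + e^{3.2800}) = 0.0363
P = 0.16 + 0.84 × 0.0363 = 0.1905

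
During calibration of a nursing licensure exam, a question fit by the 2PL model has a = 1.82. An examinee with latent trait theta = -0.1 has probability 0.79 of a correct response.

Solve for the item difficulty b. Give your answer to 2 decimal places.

-0.83

P(theta) = 1 / (1 + exp(−a(theta − b)))
logit(0.79) = ln(0.79/0.21) = 1.3249
b = theta − logit/(a) = -0.1 − 1.3249/1.8200 = -0.8280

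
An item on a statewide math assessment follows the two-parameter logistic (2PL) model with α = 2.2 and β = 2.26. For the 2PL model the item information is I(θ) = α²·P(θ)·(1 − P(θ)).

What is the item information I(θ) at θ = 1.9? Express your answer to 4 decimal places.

1.0385

P = 1/(1+e^{0.7920}) = 0.3117
P(1−P) = 0.3117 × 0.6883 = 0.2146
I = α² × P(1−P) = 2.2² × 0.2146 = 1.03846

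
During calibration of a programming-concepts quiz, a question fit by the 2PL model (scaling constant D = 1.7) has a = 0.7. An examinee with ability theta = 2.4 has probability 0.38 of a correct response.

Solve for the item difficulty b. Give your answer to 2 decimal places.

2.81

P(theta) = 1 / (1 + exp(−D·a(theta − b)))
logit(0.38) = ln(0.38/0.62) = -0.4895
b = theta − logit/(1.7·a) = 2.4 − (-0.4895)/1.1900 = 2.8114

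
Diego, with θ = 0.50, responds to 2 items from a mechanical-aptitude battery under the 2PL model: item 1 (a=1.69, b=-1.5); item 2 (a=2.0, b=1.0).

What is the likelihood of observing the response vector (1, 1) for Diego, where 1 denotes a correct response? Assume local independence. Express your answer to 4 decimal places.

0.2601

P(θ) = 1 / (1 + exp(−a(θ − b)))
P_1 = 1/(1+e^{-3.3800}) = 0.9671
P_2 = 1/(1+e^{1.0000}) = 0.2689
L = P_1 × P_2 = 0.9671 × 0.2689 = 0.26009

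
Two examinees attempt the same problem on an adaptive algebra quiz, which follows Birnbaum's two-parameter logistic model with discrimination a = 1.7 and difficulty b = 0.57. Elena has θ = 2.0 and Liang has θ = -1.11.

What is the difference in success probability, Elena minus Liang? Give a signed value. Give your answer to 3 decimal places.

P(θ) = 1 / (1 + exp(−a(θ − b)))
P(Elena) = 0.9192  [exponent 2.4310]
P(Liang) = 0.0544  [exponent -2.8560]
Difference = 0.9192 − 0.0544 = 0.8648

0.865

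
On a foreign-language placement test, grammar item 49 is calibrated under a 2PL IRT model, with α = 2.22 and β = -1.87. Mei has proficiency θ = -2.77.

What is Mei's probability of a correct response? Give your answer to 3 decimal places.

0.119

P(θ) = 1 / (1 + exp(−α(θ − β)))
Exponent: 2.22 × (-2.77 − (-1.87)) = -1.9980
1/(1 + e^{1.9980}) = 0.1194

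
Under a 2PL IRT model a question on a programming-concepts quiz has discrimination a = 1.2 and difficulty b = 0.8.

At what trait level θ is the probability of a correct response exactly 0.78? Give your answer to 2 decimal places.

1.85

P(θ) = 1 / (1 + exp(−a(θ − b)))
logit = ln(0.7800/0.2200) = 1.2657
θ = b + logit/(a) = 0.8 + 1.2657/1.2000 = 1.8547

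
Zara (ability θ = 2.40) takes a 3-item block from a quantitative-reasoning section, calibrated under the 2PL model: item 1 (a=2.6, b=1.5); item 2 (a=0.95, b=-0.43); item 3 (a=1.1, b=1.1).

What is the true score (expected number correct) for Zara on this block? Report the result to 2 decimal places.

P(θ) = 1 / (1 + exp(−a(θ − b)))
P_1 = 1/(1+e^{-2.3400}) = 0.9121
P_2 = 1/(1+e^{-2.6885}) = 0.9363
P_3 = 1/(1+e^{-1.4300}) = 0.8069
E[score] = 0.9121 + 0.9363 + 0.8069 = 2.6554

2.66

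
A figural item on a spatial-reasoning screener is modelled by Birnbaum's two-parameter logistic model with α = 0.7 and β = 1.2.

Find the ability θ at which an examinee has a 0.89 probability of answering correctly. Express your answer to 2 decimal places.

4.19

P(θ) = 1 / (1 + exp(−α(θ − β)))
logit = ln(0.8900/0.1100) = 2.0907
θ = β + logit/(α) = 1.2 + 2.0907/0.7000 = 4.1868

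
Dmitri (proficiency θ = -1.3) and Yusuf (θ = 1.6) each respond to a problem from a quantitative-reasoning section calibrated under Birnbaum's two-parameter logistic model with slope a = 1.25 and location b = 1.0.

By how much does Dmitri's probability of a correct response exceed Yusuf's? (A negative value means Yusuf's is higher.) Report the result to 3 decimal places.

P(θ) = 1 / (1 + exp(−a(θ − b)))
P(Dmitri) = 0.0534  [exponent -2.8750]
P(Yusuf) = 0.6792  [exponent 0.7500]
Difference = 0.0534 − 0.6792 = -0.6258

-0.626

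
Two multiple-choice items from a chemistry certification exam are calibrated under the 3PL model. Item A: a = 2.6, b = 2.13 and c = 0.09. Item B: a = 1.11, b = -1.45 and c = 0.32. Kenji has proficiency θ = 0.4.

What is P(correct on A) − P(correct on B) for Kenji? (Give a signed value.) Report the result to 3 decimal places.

-0.823

P(θ) = c + (1 − c) · 1 / (1 + exp(−a(θ − b)))
P_A = 0.1000
P_B = 0.9227
P_A − P_B = -0.8227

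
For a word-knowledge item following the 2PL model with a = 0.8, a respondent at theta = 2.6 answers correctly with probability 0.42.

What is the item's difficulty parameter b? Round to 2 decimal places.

P(theta) = 1 / (1 + exp(−a(theta − b)))
logit(0.42) = ln(0.42/0.58) = -0.3228
b = theta − logit/(a) = 2.6 − (-0.3228)/0.8000 = 3.0035

3.00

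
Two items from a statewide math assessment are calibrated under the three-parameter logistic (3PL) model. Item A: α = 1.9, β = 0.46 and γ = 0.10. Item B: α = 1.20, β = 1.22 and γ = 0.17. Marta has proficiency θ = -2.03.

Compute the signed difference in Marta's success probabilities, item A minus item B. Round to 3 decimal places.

-0.079

P(θ) = γ + (1 − γ) · 1 / (1 + exp(−α(θ − β)))
P_A = 0.1079
P_B = 0.1865
P_A − P_B = -0.0786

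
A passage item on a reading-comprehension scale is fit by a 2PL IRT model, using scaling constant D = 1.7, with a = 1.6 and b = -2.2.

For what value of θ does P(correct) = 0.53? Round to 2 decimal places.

P(θ) = 1 / (1 + exp(−D·a(θ − b)))
logit = ln(0.5300/0.4700) = 0.1201
θ = b + logit/(1.7·a) = -2.2 + 0.1201/2.7200 = -2.1558

-2.16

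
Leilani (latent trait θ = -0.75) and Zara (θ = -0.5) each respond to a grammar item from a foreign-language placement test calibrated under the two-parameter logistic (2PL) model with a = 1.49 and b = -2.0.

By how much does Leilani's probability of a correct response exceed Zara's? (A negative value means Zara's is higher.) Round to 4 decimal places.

-0.0378

P(θ) = 1 / (1 + exp(−a(θ − b)))
P(Leilani) = 0.8656  [exponent 1.8625]
P(Zara) = 0.9033  [exponent 2.2350]
Difference = 0.8656 − 0.9033 = -0.0378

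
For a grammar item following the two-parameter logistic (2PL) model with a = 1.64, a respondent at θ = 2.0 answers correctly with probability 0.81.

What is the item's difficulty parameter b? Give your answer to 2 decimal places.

1.12

P(θ) = 1 / (1 + exp(−a(θ − b)))
logit(0.81) = ln(0.81/0.19) = 1.4500
b = θ − logit/(a) = 2.0 − 1.4500/1.6400 = 1.1158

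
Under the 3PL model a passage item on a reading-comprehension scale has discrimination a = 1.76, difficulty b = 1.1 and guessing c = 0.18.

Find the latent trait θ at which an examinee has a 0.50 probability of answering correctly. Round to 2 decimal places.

0.85

P(θ) = c + (1 − c) · 1 / (1 + exp(−a(θ − b)))
Remove guessing floor: (0.50 − 0.18)/(1 − 0.18) = 0.3902
logit = ln(0.3902/0.6098) = -0.4463
θ = b + logit/(a) = 1.1 + (-0.4463)/1.7600 = 0.8464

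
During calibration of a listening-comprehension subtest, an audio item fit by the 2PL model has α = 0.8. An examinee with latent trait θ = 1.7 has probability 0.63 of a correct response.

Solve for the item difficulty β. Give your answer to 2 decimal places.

1.03

P(θ) = 1 / (1 + exp(−α(θ − β)))
logit(0.63) = ln(0.63/0.37) = 0.5322
β = θ − logit/(α) = 1.7 − 0.5322/0.8000 = 1.0347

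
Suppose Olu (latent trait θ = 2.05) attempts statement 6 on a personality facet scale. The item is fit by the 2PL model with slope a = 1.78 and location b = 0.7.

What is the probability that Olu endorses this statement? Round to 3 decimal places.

0.917

P(θ) = 1 / (1 + exp(−a(θ − b)))
Exponent: 1.78 × (2.05 − 0.7) = 2.4030
1/(1 + e^{-2.4030}) = 0.9171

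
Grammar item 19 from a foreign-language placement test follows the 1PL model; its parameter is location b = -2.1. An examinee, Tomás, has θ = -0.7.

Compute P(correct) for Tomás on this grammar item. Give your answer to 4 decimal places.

0.8022

P(θ) = 1 / (1 + exp(−(θ − b)))
Exponent: (-0.7 − (-2.1)) = 1.4000
1/(1 + e^{-1.4000}) = 0.8022
P = 0.8022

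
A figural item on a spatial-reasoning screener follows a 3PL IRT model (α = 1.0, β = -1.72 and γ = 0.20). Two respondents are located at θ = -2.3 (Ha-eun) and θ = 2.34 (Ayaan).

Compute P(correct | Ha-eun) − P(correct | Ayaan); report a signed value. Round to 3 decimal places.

-0.499

P(θ) = γ + (1 − γ) · 1 / (1 + exp(−α(θ − β)))
P(Ha-eun) = 0.4871  [exponent -0.5800]
P(Ayaan) = 0.9864  [exponent 4.0600]
Difference = 0.4871 − 0.9864 = -0.4993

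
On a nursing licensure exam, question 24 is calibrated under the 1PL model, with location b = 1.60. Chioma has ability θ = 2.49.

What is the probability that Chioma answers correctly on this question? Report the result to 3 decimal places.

0.709

P(θ) = 1 / (1 + exp(−(θ − b)))
Exponent: (2.49 − 1.60) = 0.8900
1/(1 + e^{-0.8900}) = 0.7089
P = 0.7089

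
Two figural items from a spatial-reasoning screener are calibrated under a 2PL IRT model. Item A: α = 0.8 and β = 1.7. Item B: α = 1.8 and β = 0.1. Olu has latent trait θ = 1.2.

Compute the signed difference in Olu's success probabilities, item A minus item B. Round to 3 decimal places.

-0.477

P(θ) = 1 / (1 + exp(−α(θ − β)))
P_A = 0.4013
P_B = 0.8787
P_A − P_B = -0.4774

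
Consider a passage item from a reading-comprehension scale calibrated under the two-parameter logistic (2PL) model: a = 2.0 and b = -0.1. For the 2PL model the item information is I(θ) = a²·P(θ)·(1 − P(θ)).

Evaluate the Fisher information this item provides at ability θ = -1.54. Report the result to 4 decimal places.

0.2013

P = 1/(1+e^{2.8800}) = 0.0532
P(1−P) = 0.0532 × 0.9468 = 0.0503
I = a² × P(1−P) = 2.0² × 0.0503 = 0.20130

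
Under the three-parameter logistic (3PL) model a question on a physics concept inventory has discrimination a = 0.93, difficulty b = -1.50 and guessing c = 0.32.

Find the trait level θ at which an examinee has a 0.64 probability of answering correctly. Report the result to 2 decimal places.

-1.63

P(θ) = c + (1 − c) · 1 / (1 + exp(−a(θ − b)))
Remove guessing floor: (0.64 − 0.32)/(1 − 0.32) = 0.4706
logit = ln(0.4706/0.5294) = -0.1178
θ = b + logit/(a) = -1.50 + (-0.1178)/0.9300 = -1.6266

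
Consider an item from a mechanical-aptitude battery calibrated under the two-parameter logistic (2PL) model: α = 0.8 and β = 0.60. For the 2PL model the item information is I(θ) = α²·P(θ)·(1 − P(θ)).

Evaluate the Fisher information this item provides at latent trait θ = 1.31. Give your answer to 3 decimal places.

0.148

P = 1/(1+e^{-0.5680}) = 0.6383
P(1−P) = 0.6383 × 0.3617 = 0.2309
I = α² × P(1−P) = 0.8² × 0.2309 = 0.14776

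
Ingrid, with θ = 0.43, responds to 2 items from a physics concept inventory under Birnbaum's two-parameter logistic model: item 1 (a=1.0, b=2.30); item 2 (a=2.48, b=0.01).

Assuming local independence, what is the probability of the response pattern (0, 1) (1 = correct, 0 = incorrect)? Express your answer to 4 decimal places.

P(θ) = 1 / (1 + exp(−a(θ − b)))
P_1 = 1/(1+e^{1.8700}) = 0.1335
P_2 = 1/(1+e^{-1.0416}) = 0.7392
L = (1−P_1) × P_2 = 0.8665 × 0.7392 = 0.64045

0.6405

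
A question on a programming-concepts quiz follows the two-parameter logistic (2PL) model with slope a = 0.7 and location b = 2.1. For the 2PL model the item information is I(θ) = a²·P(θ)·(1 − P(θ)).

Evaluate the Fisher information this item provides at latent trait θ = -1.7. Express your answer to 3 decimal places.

P = 1/(1+e^{2.6600}) = 0.0654
P(1−P) = 0.0654 × 0.9346 = 0.0611
I = a² × P(1−P) = 0.7² × 0.0611 = 0.02994

0.030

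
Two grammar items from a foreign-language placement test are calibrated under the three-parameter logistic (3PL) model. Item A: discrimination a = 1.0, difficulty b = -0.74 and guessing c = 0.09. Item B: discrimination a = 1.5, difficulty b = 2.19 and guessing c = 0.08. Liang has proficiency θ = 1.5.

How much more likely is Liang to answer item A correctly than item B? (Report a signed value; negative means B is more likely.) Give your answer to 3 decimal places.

P(θ) = c + (1 − c) · 1 / (1 + exp(−a(θ − b)))
P_A = 0.9124
P_B = 0.3211
P_A − P_B = 0.5913

0.591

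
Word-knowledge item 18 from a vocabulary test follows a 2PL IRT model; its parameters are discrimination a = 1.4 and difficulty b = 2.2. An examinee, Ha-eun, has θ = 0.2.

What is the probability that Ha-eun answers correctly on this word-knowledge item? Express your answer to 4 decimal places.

P(θ) = 1 / (1 + exp(−a(θ − b)))
Exponent: 1.4 × (0.2 − 2.2) = -2.8000
1/(1 + e^{2.8000}) = 0.0573

0.0573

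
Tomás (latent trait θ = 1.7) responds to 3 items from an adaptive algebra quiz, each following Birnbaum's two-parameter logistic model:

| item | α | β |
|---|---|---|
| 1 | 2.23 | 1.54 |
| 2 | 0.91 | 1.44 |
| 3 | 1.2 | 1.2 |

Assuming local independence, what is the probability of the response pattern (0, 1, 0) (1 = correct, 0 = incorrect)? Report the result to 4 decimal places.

0.0815

P(θ) = 1 / (1 + exp(−α(θ − β)))
P_1 = 1/(1+e^{-0.3568}) = 0.5883
P_2 = 1/(1+e^{-0.2366}) = 0.5589
P_3 = 1/(1+e^{-0.6000}) = 0.6457
L = (1−P_1) × P_2 × (1−P_3) = 0.4117 × 0.5589 × 0.3543 = 0.08154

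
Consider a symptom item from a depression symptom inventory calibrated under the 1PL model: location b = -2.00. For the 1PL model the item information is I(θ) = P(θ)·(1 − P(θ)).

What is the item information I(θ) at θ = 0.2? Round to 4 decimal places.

P = 1/(1+e^{-2.2000}) = 0.9002
P(1−P) = 0.9002 × 0.0998 = 0.0898
I = P(1−P) = 0.08980

0.0898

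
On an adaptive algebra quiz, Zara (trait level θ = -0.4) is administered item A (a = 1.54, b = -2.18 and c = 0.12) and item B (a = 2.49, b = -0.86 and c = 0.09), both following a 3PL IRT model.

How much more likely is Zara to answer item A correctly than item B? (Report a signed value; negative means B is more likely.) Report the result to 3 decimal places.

P(θ) = c + (1 − c) · 1 / (1 + exp(−a(θ − b)))
P_A = 0.9467
P_B = 0.7804
P_A − P_B = 0.1663

0.166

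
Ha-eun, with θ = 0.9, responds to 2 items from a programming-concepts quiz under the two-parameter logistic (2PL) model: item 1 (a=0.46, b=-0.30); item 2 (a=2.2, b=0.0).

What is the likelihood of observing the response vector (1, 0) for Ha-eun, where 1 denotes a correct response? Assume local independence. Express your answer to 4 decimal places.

0.0770

P(θ) = 1 / (1 + exp(−a(θ − b)))
P_1 = 1/(1+e^{-0.5520}) = 0.6346
P_2 = 1/(1+e^{-1.9800}) = 0.8787
L = P_1 × (1−P_2) = 0.6346 × 0.1213 = 0.07699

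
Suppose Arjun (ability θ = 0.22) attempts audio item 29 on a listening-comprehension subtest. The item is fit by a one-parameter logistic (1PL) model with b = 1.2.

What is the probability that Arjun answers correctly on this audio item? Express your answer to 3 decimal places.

0.273

P(θ) = 1 / (1 + exp(−(θ − b)))
Exponent: (0.22 − 1.2) = -0.9800
1/(1 + e^{0.9800}) = 0.2729
P = 0.2729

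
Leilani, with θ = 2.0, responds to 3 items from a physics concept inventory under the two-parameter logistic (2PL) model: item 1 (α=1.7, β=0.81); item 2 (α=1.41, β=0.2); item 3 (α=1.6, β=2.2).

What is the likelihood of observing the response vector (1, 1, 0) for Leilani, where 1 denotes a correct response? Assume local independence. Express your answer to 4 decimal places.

0.4742

P(θ) = 1 / (1 + exp(−α(θ − β)))
P_1 = 1/(1+e^{-2.0230}) = 0.8832
P_2 = 1/(1+e^{-2.5380}) = 0.9268
P_3 = 1/(1+e^{0.3200}) = 0.4207
L = P_1 × P_2 × (1−P_3) = 0.8832 × 0.9268 × 0.5793 = 0.47418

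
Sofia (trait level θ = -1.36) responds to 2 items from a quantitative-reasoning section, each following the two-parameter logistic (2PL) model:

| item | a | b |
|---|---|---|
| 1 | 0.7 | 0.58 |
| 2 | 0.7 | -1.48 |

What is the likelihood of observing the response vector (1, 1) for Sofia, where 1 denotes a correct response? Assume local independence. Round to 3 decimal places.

0.107

P(θ) = 1 / (1 + exp(−a(θ − b)))
P_1 = 1/(1+e^{1.3580}) = 0.2046
P_2 = 1/(1+e^{-0.0840}) = 0.5210
L = P_1 × P_2 = 0.2046 × 0.5210 = 0.10658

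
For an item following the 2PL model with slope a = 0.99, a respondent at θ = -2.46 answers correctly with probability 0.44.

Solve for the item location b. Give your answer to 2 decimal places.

P(θ) = 1 / (1 + exp(−a(θ − b)))
logit(0.44) = ln(0.44/0.56) = -0.2412
b = θ − logit/(a) = -2.46 − (-0.2412)/0.9900 = -2.2164

-2.22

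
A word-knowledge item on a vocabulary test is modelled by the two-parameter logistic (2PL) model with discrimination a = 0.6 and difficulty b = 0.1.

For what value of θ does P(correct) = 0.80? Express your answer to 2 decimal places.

P(θ) = 1 / (1 + exp(−a(θ − b)))
logit = ln(0.8000/0.2000) = 1.3863
θ = b + logit/(a) = 0.1 + 1.3863/0.6000 = 2.4105

2.41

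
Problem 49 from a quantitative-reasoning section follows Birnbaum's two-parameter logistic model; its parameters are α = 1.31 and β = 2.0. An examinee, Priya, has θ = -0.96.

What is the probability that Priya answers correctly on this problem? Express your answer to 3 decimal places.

P(θ) = 1 / (1 + exp(−α(θ − β)))
Exponent: 1.31 × (-0.96 − 2.0) = -3.8776
1/(1 + e^{3.8776}) = 0.0203

0.020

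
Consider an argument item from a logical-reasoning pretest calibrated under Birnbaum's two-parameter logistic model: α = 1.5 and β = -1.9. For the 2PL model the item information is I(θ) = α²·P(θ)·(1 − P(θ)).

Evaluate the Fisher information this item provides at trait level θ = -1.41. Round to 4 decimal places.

P = 1/(1+e^{-0.7350}) = 0.6759
P(1−P) = 0.6759 × 0.3241 = 0.2191
I = α² × P(1−P) = 1.5² × 0.2191 = 0.49288

0.4929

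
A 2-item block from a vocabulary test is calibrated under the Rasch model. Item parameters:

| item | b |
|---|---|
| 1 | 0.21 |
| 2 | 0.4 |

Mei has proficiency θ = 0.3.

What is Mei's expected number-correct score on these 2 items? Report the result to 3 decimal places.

P(θ) = 1 / (1 + exp(−(θ − b)))
P_1 = 1/(1+e^{-0.0900}) = 0.5225
P_2 = 1/(1+e^{0.1000}) = 0.4750
E[score] = 0.5225 + 0.4750 = 0.9975

0.998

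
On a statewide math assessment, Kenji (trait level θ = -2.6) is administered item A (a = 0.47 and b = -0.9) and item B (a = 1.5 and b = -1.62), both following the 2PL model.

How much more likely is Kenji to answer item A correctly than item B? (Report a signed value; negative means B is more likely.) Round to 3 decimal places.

0.123

P(θ) = 1 / (1 + exp(−a(θ − b)))
P_A = 0.3102
P_B = 0.1869
P_A − P_B = 0.1233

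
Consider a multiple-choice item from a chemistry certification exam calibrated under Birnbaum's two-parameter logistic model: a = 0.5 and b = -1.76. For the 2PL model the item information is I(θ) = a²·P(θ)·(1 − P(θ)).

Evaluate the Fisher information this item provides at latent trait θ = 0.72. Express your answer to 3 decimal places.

0.044

P = 1/(1+e^{-1.2400}) = 0.7756
P(1−P) = 0.7756 × 0.2244 = 0.1741
I = a² × P(1−P) = 0.5² × 0.1741 = 0.04352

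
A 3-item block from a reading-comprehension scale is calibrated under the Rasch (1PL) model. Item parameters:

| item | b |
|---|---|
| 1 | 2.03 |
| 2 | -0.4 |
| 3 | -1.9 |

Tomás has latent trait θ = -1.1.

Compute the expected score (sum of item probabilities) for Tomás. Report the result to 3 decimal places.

1.064

P(θ) = 1 / (1 + exp(−(θ − b)))
P_1 = 1/(1+e^{3.1300}) = 0.0419
P_2 = 1/(1+e^{0.7000}) = 0.3318
P_3 = 1/(1+e^{-0.8000}) = 0.6900
E[score] = 0.0419 + 0.3318 + 0.6900 = 1.0637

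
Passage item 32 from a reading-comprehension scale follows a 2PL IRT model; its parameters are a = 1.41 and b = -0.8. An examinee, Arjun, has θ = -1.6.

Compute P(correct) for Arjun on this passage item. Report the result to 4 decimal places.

0.2445

P(θ) = 1 / (1 + exp(−a(θ − b)))
Exponent: 1.41 × (-1.6 − (-0.8)) = -1.1280
1/(1 + e^{1.1280}) = 0.2445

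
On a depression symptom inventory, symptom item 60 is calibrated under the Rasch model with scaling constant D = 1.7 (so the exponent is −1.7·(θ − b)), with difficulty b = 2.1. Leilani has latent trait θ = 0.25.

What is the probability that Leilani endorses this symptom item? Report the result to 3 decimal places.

0.041

P(θ) = 1 / (1 + exp(−D·(θ − b)))
Exponent: 1.7 × (0.25 − 2.1) = -3.1450
1/(1 + e^{3.1450}) = 0.0413
P = 0.0413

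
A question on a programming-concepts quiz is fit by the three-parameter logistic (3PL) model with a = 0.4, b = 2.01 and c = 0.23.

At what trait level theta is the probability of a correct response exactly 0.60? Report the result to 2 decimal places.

P(theta) = c + (1 − c) · 1 / (1 + exp(−a(theta − b)))
Remove guessing floor: (0.60 − 0.23)/(1 − 0.23) = 0.4805
logit = ln(0.4805/0.5195) = -0.0780
theta = b + logit/(a) = 2.01 + (-0.0780)/0.4000 = 1.8151

1.82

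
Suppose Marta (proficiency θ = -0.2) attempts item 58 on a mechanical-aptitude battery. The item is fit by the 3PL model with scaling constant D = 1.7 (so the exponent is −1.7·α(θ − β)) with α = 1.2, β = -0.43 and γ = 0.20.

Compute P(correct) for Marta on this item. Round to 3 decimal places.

P(θ) = γ + (1 − γ) · 1 / (1 + exp(−D·α(θ − β)))
Exponent: 1.7 × 1.2 × (-0.2 − (-0.43)) = 0.4692
1/(1 + e^{-0.4692}) = 0.6152
P = 0.20 + 0.80 × 0.6152 = 0.6922

0.692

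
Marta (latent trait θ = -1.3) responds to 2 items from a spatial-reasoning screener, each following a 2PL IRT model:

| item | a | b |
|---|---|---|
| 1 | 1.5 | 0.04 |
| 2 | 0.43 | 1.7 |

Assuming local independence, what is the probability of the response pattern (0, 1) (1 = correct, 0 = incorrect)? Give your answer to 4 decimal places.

0.1903

P(θ) = 1 / (1 + exp(−a(θ − b)))
P_1 = 1/(1+e^{2.0100}) = 0.1182
P_2 = 1/(1+e^{1.2900}) = 0.2159
L = (1−P_1) × P_2 = 0.8818 × 0.2159 = 0.19035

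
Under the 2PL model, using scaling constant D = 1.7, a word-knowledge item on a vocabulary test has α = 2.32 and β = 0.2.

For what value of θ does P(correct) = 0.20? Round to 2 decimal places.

P(θ) = 1 / (1 + exp(−D·α(θ − β)))
logit = ln(0.2000/0.8000) = -1.3863
θ = β + logit/(1.7·α) = 0.2 + (-1.3863)/3.9440 = -0.1515

-0.15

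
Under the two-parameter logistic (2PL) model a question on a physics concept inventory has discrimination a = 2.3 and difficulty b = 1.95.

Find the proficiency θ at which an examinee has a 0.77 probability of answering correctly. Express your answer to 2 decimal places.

P(θ) = 1 / (1 + exp(−a(θ − b)))
logit = ln(0.7700/0.2300) = 1.2083
θ = b + logit/(a) = 1.95 + 1.2083/2.3000 = 2.4754

2.48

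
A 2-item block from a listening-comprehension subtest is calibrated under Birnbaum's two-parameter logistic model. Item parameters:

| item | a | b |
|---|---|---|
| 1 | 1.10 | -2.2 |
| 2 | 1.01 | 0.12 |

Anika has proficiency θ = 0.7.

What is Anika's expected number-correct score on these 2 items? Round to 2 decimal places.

1.60

P(θ) = 1 / (1 + exp(−a(θ − b)))
P_1 = 1/(1+e^{-3.1900}) = 0.9605
P_2 = 1/(1+e^{-0.5858}) = 0.6424
E[score] = 0.9605 + 0.6424 = 1.6029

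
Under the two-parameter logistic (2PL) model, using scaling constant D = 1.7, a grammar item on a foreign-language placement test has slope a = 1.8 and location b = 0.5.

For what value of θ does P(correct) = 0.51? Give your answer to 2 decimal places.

0.51

P(θ) = 1 / (1 + exp(−D·a(θ − b)))
logit = ln(0.5100/0.4900) = 0.0400
θ = b + logit/(1.7·a) = 0.5 + 0.0400/3.0600 = 0.5131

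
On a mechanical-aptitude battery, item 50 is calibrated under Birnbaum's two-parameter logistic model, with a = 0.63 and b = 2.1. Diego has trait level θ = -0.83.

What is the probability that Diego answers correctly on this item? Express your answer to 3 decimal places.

0.136

P(θ) = 1 / (1 + exp(−a(θ − b)))
Exponent: 0.63 × (-0.83 − 2.1) = -1.8459
1/(1 + e^{1.8459}) = 0.1364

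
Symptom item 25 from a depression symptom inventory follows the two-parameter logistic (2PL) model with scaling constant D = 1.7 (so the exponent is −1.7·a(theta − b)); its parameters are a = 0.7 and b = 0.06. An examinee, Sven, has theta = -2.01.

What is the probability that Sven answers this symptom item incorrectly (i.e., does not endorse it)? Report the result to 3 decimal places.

0.922

P(theta) = 1 / (1 + exp(−D·a(theta − b)))
Exponent: 1.7 × 0.7 × (-2.01 − 0.06) = -2.4633
1/(1 + e^{2.4633}) = 0.0785
P = 0.0785
P(incorrect) = 1 − 0.0785 = 0.9215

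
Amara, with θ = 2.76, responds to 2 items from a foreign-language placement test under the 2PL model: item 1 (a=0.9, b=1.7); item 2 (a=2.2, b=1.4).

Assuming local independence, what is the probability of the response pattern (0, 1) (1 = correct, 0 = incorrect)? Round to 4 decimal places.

P(θ) = 1 / (1 + exp(−a(θ − b)))
P_1 = 1/(1+e^{-0.9540}) = 0.7219
P_2 = 1/(1+e^{-2.9920}) = 0.9522
L = (1−P_1) × P_2 = 0.2781 × 0.9522 = 0.26479

0.2648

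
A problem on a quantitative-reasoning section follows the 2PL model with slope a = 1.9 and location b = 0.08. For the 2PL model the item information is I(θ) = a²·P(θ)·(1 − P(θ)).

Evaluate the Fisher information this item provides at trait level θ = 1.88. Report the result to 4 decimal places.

0.1107

P = 1/(1+e^{-3.4200}) = 0.9683
P(1−P) = 0.9683 × 0.0317 = 0.0307
I = a² × P(1−P) = 1.9² × 0.0307 = 0.11073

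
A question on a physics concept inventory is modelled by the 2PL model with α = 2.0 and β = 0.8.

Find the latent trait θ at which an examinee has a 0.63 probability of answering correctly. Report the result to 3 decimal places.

1.066

P(θ) = 1 / (1 + exp(−α(θ − β)))
logit = ln(0.6300/0.3700) = 0.5322
θ = β + logit/(α) = 0.8 + 0.5322/2.0000 = 1.0661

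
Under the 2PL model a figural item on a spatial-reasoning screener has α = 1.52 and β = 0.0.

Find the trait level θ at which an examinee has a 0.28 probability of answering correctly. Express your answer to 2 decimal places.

-0.62

P(θ) = 1 / (1 + exp(−α(θ − β)))
logit = ln(0.2800/0.7200) = -0.9445
θ = β + logit/(α) = 0.0 + (-0.9445)/1.5200 = -0.6214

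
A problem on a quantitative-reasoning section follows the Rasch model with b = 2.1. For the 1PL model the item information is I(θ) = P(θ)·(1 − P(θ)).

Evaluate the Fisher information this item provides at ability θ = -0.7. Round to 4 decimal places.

P = 1/(1+e^{2.8000}) = 0.0573
P(1−P) = 0.0573 × 0.9427 = 0.0540
I = P(1−P) = 0.05404

0.0540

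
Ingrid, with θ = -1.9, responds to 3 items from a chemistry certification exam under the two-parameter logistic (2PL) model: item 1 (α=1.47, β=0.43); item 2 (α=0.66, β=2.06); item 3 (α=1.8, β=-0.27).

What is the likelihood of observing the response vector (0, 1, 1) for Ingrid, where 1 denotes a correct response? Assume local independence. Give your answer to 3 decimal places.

P(θ) = 1 / (1 + exp(−α(θ − β)))
P_1 = 1/(1+e^{3.4251}) = 0.0315
P_2 = 1/(1+e^{2.6136}) = 0.0683
P_3 = 1/(1+e^{2.9340}) = 0.0505
L = (1−P_1) × P_2 × P_3 = 0.9685 × 0.0683 × 0.0505 = 0.00334

0.003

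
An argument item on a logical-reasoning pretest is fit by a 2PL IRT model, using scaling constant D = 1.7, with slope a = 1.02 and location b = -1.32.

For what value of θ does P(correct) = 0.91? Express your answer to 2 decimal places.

0.01

P(θ) = 1 / (1 + exp(−D·a(θ − b)))
logit = ln(0.9100/0.0900) = 2.3136
θ = b + logit/(1.7·a) = -1.32 + 2.3136/1.7340 = 0.0143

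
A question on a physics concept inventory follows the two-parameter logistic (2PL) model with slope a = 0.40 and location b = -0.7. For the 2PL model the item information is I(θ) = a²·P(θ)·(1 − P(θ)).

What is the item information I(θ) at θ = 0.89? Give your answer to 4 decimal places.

0.0362

P = 1/(1+e^{-0.6360}) = 0.6538
P(1−P) = 0.6538 × 0.3462 = 0.2263
I = a² × P(1−P) = 0.40² × 0.2263 = 0.03621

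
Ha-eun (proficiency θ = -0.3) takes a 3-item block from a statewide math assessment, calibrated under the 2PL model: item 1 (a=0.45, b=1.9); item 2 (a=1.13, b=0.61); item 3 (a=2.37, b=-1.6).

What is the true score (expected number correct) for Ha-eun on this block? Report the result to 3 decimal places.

P(θ) = 1 / (1 + exp(−a(θ − b)))
P_1 = 1/(1+e^{0.9900}) = 0.2709
P_2 = 1/(1+e^{1.0283}) = 0.2634
P_3 = 1/(1+e^{-3.0810}) = 0.9561
E[score] = 0.2709 + 0.2634 + 0.9561 = 1.4904

1.490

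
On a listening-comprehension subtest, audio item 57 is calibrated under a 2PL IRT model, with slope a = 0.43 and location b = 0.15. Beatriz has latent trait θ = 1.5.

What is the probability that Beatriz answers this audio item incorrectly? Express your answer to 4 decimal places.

0.3588

P(θ) = 1 / (1 + exp(−a(θ − b)))
Exponent: 0.43 × (1.5 − 0.15) = 0.5805
1/(1 + e^{-0.5805}) = 0.6412
P(incorrect) = 1 − 0.6412 = 0.3588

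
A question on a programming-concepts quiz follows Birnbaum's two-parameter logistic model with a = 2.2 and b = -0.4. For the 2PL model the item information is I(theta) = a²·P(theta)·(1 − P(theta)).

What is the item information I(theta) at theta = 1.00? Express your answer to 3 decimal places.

0.203

P = 1/(1+e^{-3.0800}) = 0.9561
P(1−P) = 0.9561 × 0.0439 = 0.0420
I = a² × P(1−P) = 2.2² × 0.0420 = 0.20332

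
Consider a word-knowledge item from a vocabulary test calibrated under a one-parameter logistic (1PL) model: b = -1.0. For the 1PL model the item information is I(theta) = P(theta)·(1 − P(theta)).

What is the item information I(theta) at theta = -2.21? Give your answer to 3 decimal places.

P = 1/(1+e^{1.2100}) = 0.2297
P(1−P) = 0.2297 × 0.7703 = 0.1769
I = P(1−P) = 0.17694

0.177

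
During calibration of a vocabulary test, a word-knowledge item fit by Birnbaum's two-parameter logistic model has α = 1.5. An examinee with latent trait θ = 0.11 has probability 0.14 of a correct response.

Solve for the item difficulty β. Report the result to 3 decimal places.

P(θ) = 1 / (1 + exp(−α(θ − β)))
logit(0.14) = ln(0.14/0.86) = -1.8153
β = θ − logit/(α) = 0.11 − (-1.8153)/1.5000 = 1.3202

1.320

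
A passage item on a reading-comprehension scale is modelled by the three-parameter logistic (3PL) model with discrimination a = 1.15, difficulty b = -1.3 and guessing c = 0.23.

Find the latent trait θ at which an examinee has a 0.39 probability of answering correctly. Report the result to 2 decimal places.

P(θ) = c + (1 − c) · 1 / (1 + exp(−a(θ − b)))
Remove guessing floor: (0.39 − 0.23)/(1 − 0.23) = 0.2078
logit = ln(0.2078/0.7922) = -1.3383
θ = b + logit/(a) = -1.3 + (-1.3383)/1.1500 = -2.4637

-2.46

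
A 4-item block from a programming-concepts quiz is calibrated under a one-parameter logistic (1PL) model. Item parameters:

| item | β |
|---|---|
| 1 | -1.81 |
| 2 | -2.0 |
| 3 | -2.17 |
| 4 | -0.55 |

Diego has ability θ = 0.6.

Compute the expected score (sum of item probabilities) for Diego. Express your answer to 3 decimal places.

P(θ) = 1 / (1 + exp(−(θ − β)))
P_1 = 1/(1+e^{-2.4100}) = 0.9176
P_2 = 1/(1+e^{-2.6000}) = 0.9309
P_3 = 1/(1+e^{-2.7700}) = 0.9410
P_4 = 1/(1+e^{-1.1500}) = 0.7595
E[score] = 0.9176 + 0.9309 + 0.9410 + 0.7595 = 3.5490

3.549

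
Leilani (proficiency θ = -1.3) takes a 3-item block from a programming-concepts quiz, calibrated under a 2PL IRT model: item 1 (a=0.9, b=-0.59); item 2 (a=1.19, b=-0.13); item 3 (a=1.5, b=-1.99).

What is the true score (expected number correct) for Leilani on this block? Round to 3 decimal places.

P(θ) = 1 / (1 + exp(−a(θ − b)))
P_1 = 1/(1+e^{0.6390}) = 0.3455
P_2 = 1/(1+e^{1.3923}) = 0.1990
P_3 = 1/(1+e^{-1.0350}) = 0.7379
E[score] = 0.3455 + 0.1990 + 0.7379 = 1.2824

1.282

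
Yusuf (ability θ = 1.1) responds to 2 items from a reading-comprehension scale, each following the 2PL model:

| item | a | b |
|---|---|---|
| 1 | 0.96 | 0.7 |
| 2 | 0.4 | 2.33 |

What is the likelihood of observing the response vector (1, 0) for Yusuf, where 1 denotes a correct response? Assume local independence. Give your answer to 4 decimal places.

0.3691

P(θ) = 1 / (1 + exp(−a(θ − b)))
P_1 = 1/(1+e^{-0.3840}) = 0.5948
P_2 = 1/(1+e^{0.4920}) = 0.3794
L = P_1 × (1−P_2) = 0.5948 × 0.6206 = 0.36914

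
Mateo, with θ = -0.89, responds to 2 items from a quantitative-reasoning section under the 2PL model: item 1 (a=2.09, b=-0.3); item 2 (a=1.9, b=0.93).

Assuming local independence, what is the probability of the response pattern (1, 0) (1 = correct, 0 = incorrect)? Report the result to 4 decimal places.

P(θ) = 1 / (1 + exp(−a(θ − b)))
P_1 = 1/(1+e^{1.2331}) = 0.2256
P_2 = 1/(1+e^{3.4580}) = 0.0305
L = P_1 × (1−P_2) = 0.2256 × 0.9695 = 0.21875

0.2188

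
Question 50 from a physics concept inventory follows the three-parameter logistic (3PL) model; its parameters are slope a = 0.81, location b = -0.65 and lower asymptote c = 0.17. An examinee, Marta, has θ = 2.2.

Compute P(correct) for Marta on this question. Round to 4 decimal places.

P(θ) = c + (1 − c) · 1 / (1 + exp(−a(θ − b)))
Exponent: 0.81 × (2.2 − (-0.65)) = 2.3085
1/(1 + e^{-2.3085}) = 0.9096
P = 0.17 + 0.83 × 0.9096 = 0.9250

0.9250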